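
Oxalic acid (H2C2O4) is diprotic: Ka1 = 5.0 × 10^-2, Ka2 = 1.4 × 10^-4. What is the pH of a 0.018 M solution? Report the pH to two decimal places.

pH = 1.85

Since Ka1 ≫ Ka2, the first ionization dominates [H+].
Ka1 = x²/(0.018 − x) = 5.0 × 10^-2
Solving the quadratic: x = (−Ka1 + √(Ka1² + 4·Ka1·C₀))/2 = 1.41 × 10^-2 M
pH = −log(1.41 × 10^-2) = 1.85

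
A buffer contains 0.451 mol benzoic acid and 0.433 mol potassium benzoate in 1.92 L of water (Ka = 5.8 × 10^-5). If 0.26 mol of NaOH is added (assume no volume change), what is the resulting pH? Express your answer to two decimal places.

After neutralization: n(C6H5COOH) = 0.191 mol, n(C6H5COO-) = 0.693 mol.
pKa = −log(5.8 × 10^-5) = 4.237
Henderson–Hasselbalch with mole ratio 0.693/0.191: pH = 4.237 + (+0.560)

pH = 4.80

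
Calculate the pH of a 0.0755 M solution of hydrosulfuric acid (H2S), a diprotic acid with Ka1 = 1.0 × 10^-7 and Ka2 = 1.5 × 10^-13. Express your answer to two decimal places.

pH = 4.06

Ka1 ≫ Ka2, so treat the first dissociation as the only significant source of H+.
Ka1 = x²/(0.0755 − x) = 1.0 × 10^-7
x ≈ √(1.0 × 10^-7 × 0.0755) = 8.69 × 10^-5 M
pH = −log(8.69 × 10^-5) = 4.06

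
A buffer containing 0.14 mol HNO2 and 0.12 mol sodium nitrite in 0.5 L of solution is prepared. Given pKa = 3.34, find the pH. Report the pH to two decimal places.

pH = 3.27

Henderson–Hasselbalch: pH = pKa + log([NO2-]/[HNO2]) = 3.34 + log(0.12/0.14)
pH = 3.34 + (-0.067) = 3.27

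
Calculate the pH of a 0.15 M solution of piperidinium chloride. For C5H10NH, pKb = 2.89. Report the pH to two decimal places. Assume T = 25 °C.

pH = 5.97

C5H10NH2+ is the conjugate acid of the weak base C5H10NH.
Kb = 10^(−2.89) = 1.29 × 10^-3
Ka = Kw/Kb = 1.0×10^-14 / 1.29 × 10^-3 = 7.75 × 10^-12
Ka = [H+]²/(0.15 − [H+]) = 7.75 × 10^-12
Assume [H+] ≪ 0.15: [H+] ≈ √(7.75 × 10^-12 × 0.15) = 1.08 × 10^-6 M
([H+]/C₀ = 0.00072% < 5%, so the approximation holds.)
pH = −log(1.08 × 10^-6) = 5.97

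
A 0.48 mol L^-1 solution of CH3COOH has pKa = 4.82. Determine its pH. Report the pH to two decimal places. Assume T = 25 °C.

pH = 2.57

CH3COOH ⇌ CH3COO- + H+
Ka = 10^(−4.82) = 1.51 × 10^-5
From the ICE table, Ka = [H+]²/(0.48 − [H+]) = 1.51 × 10^-5.
Neglecting [H+] in the denominator: [H+] = √(1.51 × 10^-5 × 0.48) = 2.69 × 10^-3 M
pH = −log[H+] = −log(2.69 × 10^-3) = 2.57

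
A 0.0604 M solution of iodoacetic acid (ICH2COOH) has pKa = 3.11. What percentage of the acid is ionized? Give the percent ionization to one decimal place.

ICH2COOH ⇌ ICH2COO- + H+; let x = [H+] at equilibrium.
Ka = 10^(−3.11) = 7.76 × 10^-4
Solve x² + 0.000776x − 4.69e-05 = 0 → x = 6.47 × 10^-3 M
Fraction ionized = 6.47 × 10^-3 / 0.0604 = 0.1071 → 10.7%

10.7%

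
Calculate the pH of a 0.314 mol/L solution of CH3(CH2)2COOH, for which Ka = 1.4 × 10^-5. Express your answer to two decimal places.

pH = 2.68

CH3(CH2)2COOH ⇌ CH3(CH2)2COO- + H+
Ka = x²/(0.314 − x) = 1.4 × 10^-5
Assume x ≪ 0.314: x ≈ √(1.4 × 10^-5 × 0.314) = 2.10 × 10^-3 M
pH = −log(2.10 × 10^-3) = 2.68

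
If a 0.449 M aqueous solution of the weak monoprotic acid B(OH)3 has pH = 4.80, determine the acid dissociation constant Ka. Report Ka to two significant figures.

[H+] = 10^(-4.80) = 1.58 × 10^-5 M
At equilibrium [HA] = 0.449 − 1.58 × 10^-5 = 4.49 × 10^-1 M
Ka = [H+][A-]/[HA] = (1.58 × 10^-5)² / 4.49 × 10^-1 = 5.6 × 10^-10

Ka = 5.6 × 10^-10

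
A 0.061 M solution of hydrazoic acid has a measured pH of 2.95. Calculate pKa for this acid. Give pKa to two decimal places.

[H+] = 10^(-2.95) = 1.12 × 10^-3 M
At equilibrium [HA] = 0.061 − 1.12 × 10^-3 = 5.99 × 10^-2 M
Ka = [H+][A-]/[HA] = (1.12 × 10^-3)² / 5.99 × 10^-2 = 2.09 × 10^-5
pKa = -log(2.09 × 10^-5) = 4.68

pKa = 4.68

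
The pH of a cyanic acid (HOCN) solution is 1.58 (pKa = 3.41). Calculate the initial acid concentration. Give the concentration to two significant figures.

[H+] = 10^(-1.58) = 2.63 × 10^-2 M = x
Ka = 10^(−3.41) = 3.89 × 10^-4
Ka = x²/(C₀ − x) ⇒ C₀ = x + x²/Ka
C₀ = 2.63 × 10^-2 + (2.63 × 10^-2)²/(3.89 × 10^-4) = 1.80 M

C₀ = 1.8 M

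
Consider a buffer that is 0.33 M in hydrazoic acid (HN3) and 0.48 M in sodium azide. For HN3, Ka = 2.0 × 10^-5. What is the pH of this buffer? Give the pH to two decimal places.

pKa = −log(2.0 × 10^-5) = 4.699
pH = pKa + log([A⁻]/[HA]) = 4.699 + log(0.48/0.33)
pH = 4.699 + (+0.163) = 4.86

pH = 4.86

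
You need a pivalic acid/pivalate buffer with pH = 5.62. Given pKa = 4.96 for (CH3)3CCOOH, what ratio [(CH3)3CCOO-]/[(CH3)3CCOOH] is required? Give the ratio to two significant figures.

ratio = 4.6

pH = pKa + log(r) ⇒ log(r) = 5.62 − 4.96 = +0.66
r = [(CH3)3CCOO-]/[(CH3)3CCOOH] = 10^(+0.66) = 4.57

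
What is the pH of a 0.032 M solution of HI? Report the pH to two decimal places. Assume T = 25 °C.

pH = 1.49

HI is a strong acid and dissociates completely, so [H+] = 0.032 M.
pH = -log(0.032) = 1.49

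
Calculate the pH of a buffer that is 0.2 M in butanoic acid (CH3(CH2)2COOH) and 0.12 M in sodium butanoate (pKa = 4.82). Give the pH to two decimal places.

pH = 4.60

pH = pKa + log([A⁻]/[HA]) = 4.82 + log(0.12/0.2)
pH = 4.82 + (-0.222) = 4.60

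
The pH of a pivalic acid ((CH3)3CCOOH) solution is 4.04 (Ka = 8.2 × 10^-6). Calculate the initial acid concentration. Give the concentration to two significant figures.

C₀ = 1.1 × 10^-3 M

[H+] = 10^(-4.04) = 9.12 × 10^-5 M = x
Ka = x²/(C₀ − x) ⇒ C₀ = x + x²/Ka
C₀ = 9.12 × 10^-5 + (9.12 × 10^-5)²/(8.2 × 10^-6) = 1.11 × 10^-3 M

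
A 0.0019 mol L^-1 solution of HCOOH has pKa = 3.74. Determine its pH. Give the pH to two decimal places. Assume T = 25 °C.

HCOOH ⇌ HCOO- + H+
Ka = 10^(−3.74) = 1.82 × 10^-4
From the ICE table, Ka = [H+]²/(0.0019 − [H+]) = 1.82 × 10^-4.
Here C₀/Ka ≈ 10.4, so the small-[H+] approximation fails. Use the quadratic:
[H+] = (−Ka + √(Ka² + 4·Ka·C₀))/2 = 5.04 × 10^-4 M
pH = −log(5.04 × 10^-4) = 3.30

pH = 3.30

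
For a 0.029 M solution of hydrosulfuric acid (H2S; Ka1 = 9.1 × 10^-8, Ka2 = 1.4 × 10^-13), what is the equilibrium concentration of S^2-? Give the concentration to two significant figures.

First ionization gives [H+] ≈ [HS-] = 5.14 × 10^-5 M.
Second step: Ka2 = [H+][S^2-]/[HS-] ≈ [S^2-] (since [H+] ≈ [HS-]).
So [S^2-] ≈ Ka2.

1.4 × 10^-13 M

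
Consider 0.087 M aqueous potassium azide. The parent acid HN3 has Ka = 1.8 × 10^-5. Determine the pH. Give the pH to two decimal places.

pH = 8.84

N3- is the conjugate base of the weak acid HN3.
Kb = Kw/Ka = 1.0×10^-14 / 1.8 × 10^-5 = 5.56 × 10^-10
Kb = [OH-]²/(0.087 − [OH-]) = 5.56 × 10^-10
Assume [OH-] ≪ 0.087: [OH-] ≈ √(5.56 × 10^-10 × 0.087) = 6.95 × 10^-6 M
pOH = 5.16, so pH = 14.00 − pOH = 8.84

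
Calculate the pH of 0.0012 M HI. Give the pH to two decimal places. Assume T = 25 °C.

HI is a strong acid and dissociates completely, so [H+] = 0.0012 M.
pH = -log(0.0012) = 2.92

pH = 2.92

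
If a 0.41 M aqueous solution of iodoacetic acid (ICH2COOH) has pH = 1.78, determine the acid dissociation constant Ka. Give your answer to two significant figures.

[H+] = 10^(-1.78) = 1.66 × 10^-2 M
At equilibrium [HA] = 0.41 − 1.66 × 10^-2 = 3.93 × 10^-1 M
Ka = [H+][A-]/[HA] = (1.66 × 10^-2)² / 3.93 × 10^-1 = 7.0 × 10^-4

Ka = 7.0 × 10^-4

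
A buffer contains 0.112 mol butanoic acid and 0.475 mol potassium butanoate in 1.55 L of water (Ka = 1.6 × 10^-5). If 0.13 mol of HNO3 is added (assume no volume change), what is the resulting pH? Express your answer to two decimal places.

After neutralization: n(CH3(CH2)2COOH) = 0.242 mol, n(CH3(CH2)2COO-) = 0.345 mol.
pKa = −log(1.6 × 10^-5) = 4.796
pH = pKa + log([A⁻]/[HA]) = 4.796 + log(0.345/0.242) = 4.796 +0.154

pH = 4.95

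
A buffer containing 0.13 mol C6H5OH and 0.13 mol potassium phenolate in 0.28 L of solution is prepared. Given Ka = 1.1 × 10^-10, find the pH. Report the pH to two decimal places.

pKa = −log(1.1 × 10^-10) = 9.959
Henderson–Hasselbalch: pH = pKa + log([C6H5O-]/[C6H5OH]) = 9.959 + log(0.13/0.13)
pH = 9.959 + (+0.000) = 9.96

pH = 9.96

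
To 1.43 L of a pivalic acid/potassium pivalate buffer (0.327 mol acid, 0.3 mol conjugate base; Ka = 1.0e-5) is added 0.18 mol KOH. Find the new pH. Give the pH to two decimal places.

After neutralization: n((CH3)3CCOOH) = 0.147 mol, n((CH3)3CCOO-) = 0.48 mol.
pKa = −log(1.0 × 10^-5) = 5.000
Henderson–Hasselbalch with mole ratio 0.48/0.147: pH = 5.000 + (+0.514)

pH = 5.51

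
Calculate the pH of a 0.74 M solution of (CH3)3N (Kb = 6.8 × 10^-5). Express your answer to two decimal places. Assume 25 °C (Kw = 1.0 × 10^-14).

pH = 11.85

(CH3)3N + H2O ⇌ (CH3)3NH+ + OH-
Kb = x²/(0.74 − x) = 6.8 × 10^-5
Neglecting x in the denominator: x = √(6.8 × 10^-5 × 0.74) = 7.09 × 10^-3 M
pOH = −log(7.09 × 10^-3) = 2.15; pH = 14.00 − 2.15 = 11.85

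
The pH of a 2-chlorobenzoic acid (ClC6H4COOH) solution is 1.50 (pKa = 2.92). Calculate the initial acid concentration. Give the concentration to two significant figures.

C₀ = 8.6 × 10^-1 M

[H+] = 10^(-1.50) = 3.16 × 10^-2 M = x
Ka = 10^(−2.92) = 1.20 × 10^-3
Ka = x²/(C₀ − x) ⇒ C₀ = x + x²/Ka
C₀ = 3.16 × 10^-2 + (3.16 × 10^-2)²/(1.20 × 10^-3) = 8.64 × 10^-1 M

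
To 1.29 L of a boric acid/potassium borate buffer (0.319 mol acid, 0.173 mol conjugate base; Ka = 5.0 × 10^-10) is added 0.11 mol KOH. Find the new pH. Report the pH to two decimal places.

pH = 9.43

After neutralization: n(B(OH)3) = 0.209 mol, n(B(OH)4-) = 0.283 mol.
pKa = −log(5.0 × 10^-10) = 9.301
Henderson–Hasselbalch with mole ratio 0.283/0.209: pH = 9.301 + (+0.132)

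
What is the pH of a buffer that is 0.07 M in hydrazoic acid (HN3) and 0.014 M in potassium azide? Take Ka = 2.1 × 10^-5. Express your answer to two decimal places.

pH = 3.98

pKa = −log(2.1 × 10^-5) = 4.678
pH = pKa + log([A⁻]/[HA]) = 4.678 + log(0.014/0.07)
pH = 4.678 + (-0.699) = 3.98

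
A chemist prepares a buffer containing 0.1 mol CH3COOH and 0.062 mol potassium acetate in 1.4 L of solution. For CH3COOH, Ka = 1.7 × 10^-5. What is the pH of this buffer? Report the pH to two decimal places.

pKa = −log(1.7 × 10^-5) = 4.770
pH = pKa + log([A⁻]/[HA]) = 4.770 + log(0.062/0.1)
pH = 4.770 + (-0.208) = 4.56

pH = 4.56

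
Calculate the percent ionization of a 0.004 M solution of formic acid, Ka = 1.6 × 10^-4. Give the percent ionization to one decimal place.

HCOOH ⇌ HCOO- + H+; let x = [H+] at equilibrium.
Ka = x²/(C₀ − x); solving the quadratic gives x = 7.24 × 10^-4 M.
Fraction ionized = 7.24 × 10^-4 / 0.004 = 0.1810 → 18.1%

18.1%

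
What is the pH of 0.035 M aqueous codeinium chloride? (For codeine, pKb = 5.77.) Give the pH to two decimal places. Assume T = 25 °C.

C18H22NO3+ is the conjugate acid of the weak base C18H21NO3.
Kb = 10^(−5.77) = 1.70 × 10^-6
Ka = Kw/Kb = 1.0×10^-14 / 1.70 × 10^-6 = 5.88 × 10^-9
Ka = [H+]²/(0.035 − [H+]) = 5.88 × 10^-9
Assume [H+] ≪ 0.035: [H+] ≈ √(5.88 × 10^-9 × 0.035) = 1.43 × 10^-5 M
pH = −log(1.43 × 10^-5) = 4.84

pH = 4.84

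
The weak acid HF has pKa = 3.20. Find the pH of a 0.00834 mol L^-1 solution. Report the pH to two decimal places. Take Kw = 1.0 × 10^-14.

pH = 2.70

HF ⇌ F- + H+
Ka = 10^(−3.20) = 6.31 × 10^-4
From the ICE table, Ka = x²/(0.00834 − x) = 6.31 × 10^-4.
x is not negligible relative to C₀; solve x² + 0.000631·x − 5.26e-06 = 0.
x = [−0.000631 + √(0.000631² + 2.11e-05)]/2 = 2.00 × 10^-3 M
pH = −log[H+] = −log(2.00 × 10^-3) = 2.70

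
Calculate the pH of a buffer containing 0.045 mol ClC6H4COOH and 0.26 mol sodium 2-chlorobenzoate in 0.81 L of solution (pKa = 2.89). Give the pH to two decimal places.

Using pH = pKa + log([base]/[acid]) with [base]/[acid] = 0.26/0.045:
pH = 2.89 + (+0.762) = 3.65

pH = 3.65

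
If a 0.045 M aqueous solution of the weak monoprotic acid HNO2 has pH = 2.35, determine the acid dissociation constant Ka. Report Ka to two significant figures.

Ka = 4.9 × 10^-4

[H+] = 10^(-2.35) = 4.47 × 10^-3 M
At equilibrium [HA] = 0.045 − 4.47 × 10^-3 = 4.05 × 10^-2 M
Ka = [H+][A-]/[HA] = (4.47 × 10^-3)² / 4.05 × 10^-2 = 4.9 × 10^-4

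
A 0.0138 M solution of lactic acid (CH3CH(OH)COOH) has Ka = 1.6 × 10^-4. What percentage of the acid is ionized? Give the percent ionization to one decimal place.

10.2%

CH3CH(OH)COOH ⇌ CH3CH(OH)COO- + H+; let x = [H+] at equilibrium.
Ka = x²/(C₀ − x); solving the quadratic gives x = 1.41 × 10^-3 M.
% ionization = x/C₀ × 100% = 1.41 × 10^-3/0.0138 × 100% = 10.2%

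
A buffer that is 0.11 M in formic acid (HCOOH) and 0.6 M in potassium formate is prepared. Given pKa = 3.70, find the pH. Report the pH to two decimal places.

pH = 4.44

Using pH = pKa + log([base]/[acid]) with [base]/[acid] = 0.6/0.11:
pH = 3.70 + (+0.737) = 4.44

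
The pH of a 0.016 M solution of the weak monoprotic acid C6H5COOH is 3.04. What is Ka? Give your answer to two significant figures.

[H+] = 10^(-3.04) = 9.12 × 10^-4 M
At equilibrium [HA] = 0.016 − 9.12 × 10^-4 = 1.51 × 10^-2 M
Ka = [H+][A-]/[HA] = (9.12 × 10^-4)² / 1.51 × 10^-2 = 5.5 × 10^-5

Ka = 5.5 × 10^-5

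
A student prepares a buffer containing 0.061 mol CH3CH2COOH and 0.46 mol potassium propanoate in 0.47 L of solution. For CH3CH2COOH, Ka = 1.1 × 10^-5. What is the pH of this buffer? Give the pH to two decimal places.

pKa = −log(1.1 × 10^-5) = 4.959
pH = pKa + log([A⁻]/[HA]) = 4.959 + log(0.46/0.061)
pH = 4.959 + (+0.877) = 5.84

pH = 5.84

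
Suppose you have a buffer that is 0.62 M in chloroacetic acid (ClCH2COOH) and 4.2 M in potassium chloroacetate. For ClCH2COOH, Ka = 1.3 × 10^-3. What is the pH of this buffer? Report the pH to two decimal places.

pH = 3.72

pKa = −log(1.3 × 10^-3) = 2.886
Using pH = pKa + log([base]/[acid]) with [base]/[acid] = 4.2/0.62:
pH = 2.886 + (+0.831) = 3.72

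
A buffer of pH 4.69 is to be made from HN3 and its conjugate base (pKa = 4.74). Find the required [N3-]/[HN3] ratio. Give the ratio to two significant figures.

ratio = 0.89

pH = pKa + log(r) ⇒ log(r) = 4.69 − 4.74 = -0.05
r = [N3-]/[HN3] = 10^(-0.05) = 0.891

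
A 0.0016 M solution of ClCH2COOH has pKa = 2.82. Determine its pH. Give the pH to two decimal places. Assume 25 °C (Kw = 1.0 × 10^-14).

ClCH2COOH ⇌ ClCH2COO- + H+
Ka = 10^(−2.82) = 1.51 × 10^-3
Let x = [H+] at equilibrium. Ka = x²/(0.0016 − x).
The 5% rule fails; solving x² + Ka·x − Ka·C₀ = 0 exactly:
x = [−0.00151 + √(0.00151² + 9.66e-06)]/2 = 9.73 × 10^-4 M
pH = −log[H+] = −log(9.73 × 10^-4) = 3.01

pH = 3.01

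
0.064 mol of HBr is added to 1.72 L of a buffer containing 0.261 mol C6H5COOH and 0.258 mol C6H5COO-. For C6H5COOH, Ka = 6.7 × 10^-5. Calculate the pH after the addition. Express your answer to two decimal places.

pH = 3.95

Added H+ converts C6H5COO- to C6H5COOH: C6H5COOH → 0.325 mol, C6H5COO- → 0.194 mol.
pKa = −log(6.7 × 10^-5) = 4.174
Henderson–Hasselbalch with mole ratio 0.194/0.325: pH = 4.174 + (-0.224)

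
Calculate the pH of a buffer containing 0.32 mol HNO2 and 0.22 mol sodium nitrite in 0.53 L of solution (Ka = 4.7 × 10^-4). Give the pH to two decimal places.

pKa = −log(4.7 × 10^-4) = 3.328
Henderson–Hasselbalch: pH = pKa + log([NO2-]/[HNO2]) = 3.328 + log(0.22/0.32)
pH = 3.328 + (-0.163) = 3.17

pH = 3.17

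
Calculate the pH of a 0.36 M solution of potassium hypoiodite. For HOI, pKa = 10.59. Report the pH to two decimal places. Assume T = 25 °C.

pH = 12.07

OI- is the conjugate base of the weak acid HOI.
Ka = 10^(−10.59) = 2.57 × 10^-11
Kb = Kw/Ka = 1.0×10^-14 / 2.57 × 10^-11 = 3.89 × 10^-4
From the ICE table, Kb = x²/(0.36 − x) = 3.89 × 10^-4.
Assume x ≪ 0.36: x ≈ √(3.89 × 10^-4 × 0.36) = 1.18 × 10^-2 M
Check: 3.3% ionized — well under 5%, approximation valid.
pOH = 1.93, so pH = 14.00 − pOH = 12.07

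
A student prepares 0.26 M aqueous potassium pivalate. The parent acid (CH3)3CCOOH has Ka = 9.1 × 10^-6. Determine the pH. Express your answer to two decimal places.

(CH3)3CCOO- is the conjugate base of the weak acid (CH3)3CCOOH.
Kb = Kw/Ka = 1.0×10^-14 / 9.1 × 10^-6 = 1.10 × 10^-9
Let x = [OH-] at equilibrium. Kb = x²/(0.26 − x).
Assume x ≪ 0.26: x ≈ √(1.10 × 10^-9 × 0.26) = 1.69 × 10^-5 M
pOH = −log(1.69 × 10^-5) = 4.77; pH = 14.00 − 4.77 = 9.23

pH = 9.23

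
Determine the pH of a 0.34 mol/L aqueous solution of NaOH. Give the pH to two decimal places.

NaOH is a strong base; [OH-] = 0.34 M.
pOH = -log(0.34) = 0.47
pH = 14.00 - 0.47 = 13.53

pH = 13.53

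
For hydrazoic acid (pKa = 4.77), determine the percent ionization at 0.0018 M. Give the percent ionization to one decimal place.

9.3%

HN3 ⇌ N3- + H+; let x = [H+] at equilibrium.
Ka = 10^(−4.77) = 1.70 × 10^-5
Solve x² + 1.7e-05x − 3.06e-08 = 0 → x = 1.67 × 10^-4 M
% ionization = x/C₀ × 100% = 1.67 × 10^-4/0.0018 × 100% = 9.3%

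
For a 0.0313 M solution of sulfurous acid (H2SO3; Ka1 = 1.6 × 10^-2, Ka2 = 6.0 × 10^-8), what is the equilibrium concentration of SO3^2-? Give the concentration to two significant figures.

First ionization gives [H+] ≈ [HSO3-] = 1.58 × 10^-2 M.
Second step: Ka2 = [H+][SO3^2-]/[HSO3-] ≈ [SO3^2-] (since [H+] ≈ [HSO3-]).
So [SO3^2-] ≈ Ka2.

6.0 × 10^-8 M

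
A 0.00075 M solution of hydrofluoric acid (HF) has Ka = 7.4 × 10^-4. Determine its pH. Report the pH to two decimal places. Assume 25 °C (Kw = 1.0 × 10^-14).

pH = 3.34

HF ⇌ F- + H+
From the ICE table, Ka = x²/(0.00075 − x) = 7.4 × 10^-4.
x is not negligible relative to C₀; solve x² + 0.00074·x − 5.55e-07 = 0.
x = (−Ka + √(Ka² + 4·Ka·C₀))/2 = 4.62 × 10^-4 M
pH = −log[H+] = −log(4.62 × 10^-4) = 3.34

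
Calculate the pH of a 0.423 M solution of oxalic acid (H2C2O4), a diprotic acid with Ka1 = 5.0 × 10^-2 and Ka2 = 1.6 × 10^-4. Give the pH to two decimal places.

Ka1 ≫ Ka2, so treat the first dissociation as the only significant source of H+.
Ka1 = x²/(0.423 − x) = 5.0 × 10^-2
Solving the quadratic: x = (−Ka1 + √(Ka1² + 4·Ka1·C₀))/2 = 1.23 × 10^-1 M
pH = −log(1.23 × 10^-1) = 0.91

pH = 0.91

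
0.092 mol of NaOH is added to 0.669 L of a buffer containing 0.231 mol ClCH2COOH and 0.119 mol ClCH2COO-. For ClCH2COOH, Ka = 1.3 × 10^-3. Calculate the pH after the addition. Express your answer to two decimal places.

pH = 3.07

OH- converts ClCH2COOH to ClCH2COO-: ClCH2COOH → 0.139 mol, ClCH2COO- → 0.211 mol.
pKa = −log(1.3 × 10^-3) = 2.886
pH = pKa + log(n_ClCH2COO-/n_ClCH2COOH) = 2.886 + log(0.211/0.139) = 2.886 + (+0.181)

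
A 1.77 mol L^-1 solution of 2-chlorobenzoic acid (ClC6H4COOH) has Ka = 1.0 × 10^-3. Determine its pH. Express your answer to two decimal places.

pH = 1.38

ClC6H4COOH ⇌ ClC6H4COO- + H+
Ka = [H+]²/(1.77 − [H+]) = 1.0 × 10^-3
Since Ka ≪ C₀, [H+] ≈ √(Ka·C₀) = 4.21 × 10^-2 M.
Check: 2.4% ionized — well under 5%, approximation valid.
pH = −log[H+] = −log(4.21 × 10^-2) = 1.38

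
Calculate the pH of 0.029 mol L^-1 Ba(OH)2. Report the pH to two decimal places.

Ba(OH)2 is a strong base (each formula unit releases 2 OH-); [OH-] = 0.058 M.
pOH = -log(0.058) = 1.24
pH = 14.00 - 1.24 = 12.76

pH = 12.76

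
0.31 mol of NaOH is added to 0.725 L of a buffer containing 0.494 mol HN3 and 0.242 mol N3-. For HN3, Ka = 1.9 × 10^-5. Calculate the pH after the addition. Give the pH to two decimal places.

OH- converts HN3 to N3-: HN3 → 0.184 mol, N3- → 0.552 mol.
pKa = −log(1.9 × 10^-5) = 4.721
pH = pKa + log(n_N3-/n_HN3) = 4.721 + log(0.552/0.184) = 4.721 + (+0.477)

pH = 5.20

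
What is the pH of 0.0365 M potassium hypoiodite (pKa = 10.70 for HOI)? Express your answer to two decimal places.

OI- is the conjugate base of the weak acid HOI.
Ka = 10^(−10.70) = 2.00 × 10^-11
Kb = Kw/Ka = 1.0×10^-14 / 2.00 × 10^-11 = 5.00 × 10^-4
From the ICE table, Kb = [OH-]²/(0.0365 − [OH-]) = 5.00 × 10^-4.
[OH-] is not negligible relative to C₀; solve [OH-]² + 0.0005·[OH-] − 1.82e-05 = 0.
[OH-] = (−Kb + √(Kb² + 4·Kb·C₀))/2 = 4.03 × 10^-3 M
pOH = 2.39, so pH = 14.00 − pOH = 11.61

pH = 11.61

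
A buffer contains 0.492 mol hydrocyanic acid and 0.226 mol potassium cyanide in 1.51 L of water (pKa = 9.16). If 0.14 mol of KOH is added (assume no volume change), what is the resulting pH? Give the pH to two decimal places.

After neutralization: n(HCN) = 0.352 mol, n(CN-) = 0.366 mol.
pH = pKa + log(n_CN-/n_HCN) = 9.16 + log(0.366/0.352) = 9.16 + (+0.017)

pH = 9.18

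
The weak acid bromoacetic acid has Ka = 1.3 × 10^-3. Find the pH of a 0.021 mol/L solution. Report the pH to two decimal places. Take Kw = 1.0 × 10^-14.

BrCH2COOH ⇌ BrCH2COO- + H+
From the ICE table, Ka = [H+]²/(0.021 − [H+]) = 1.3 × 10^-3.
[H+] is not negligible relative to C₀; solve [H+]² + 0.0013·[H+] − 2.73e-05 = 0.
[H+] = (−Ka + √(Ka² + 4·Ka·C₀))/2 = 4.62 × 10^-3 M
pH = −log[H+] = −log(4.62 × 10^-3) = 2.34

pH = 2.34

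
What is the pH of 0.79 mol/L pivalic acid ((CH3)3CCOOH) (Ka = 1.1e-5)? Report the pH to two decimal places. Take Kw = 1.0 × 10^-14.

pH = 2.53

(CH3)3CCOOH ⇌ (CH3)3CCOO- + H+
Let x = [H+] at equilibrium. Ka = x²/(0.79 − x).
Since Ka ≪ C₀, x ≈ √(Ka·C₀) = 2.95 × 10^-3 M.
Check: 0.37% ionized — well under 5%, approximation valid.
pH = −log[H+] = −log(2.95 × 10^-3) = 2.53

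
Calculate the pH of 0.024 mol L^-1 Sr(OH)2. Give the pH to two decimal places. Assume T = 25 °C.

pH = 12.68

Sr(OH)2 is a strong base (each formula unit releases 2 OH-); [OH-] = 0.048 M.
pOH = -log(0.048) = 1.32
pH = 14.00 - 1.32 = 12.68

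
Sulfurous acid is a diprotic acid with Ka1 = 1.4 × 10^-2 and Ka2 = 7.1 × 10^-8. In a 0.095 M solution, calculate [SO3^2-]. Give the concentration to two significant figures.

7.1 × 10^-8 M

First ionization gives [H+] ≈ [HSO3-] = 3.01 × 10^-2 M.
Second step: Ka2 = [H+][SO3^2-]/[HSO3-] ≈ [SO3^2-] (since [H+] ≈ [HSO3-]).
So [SO3^2-] ≈ Ka2.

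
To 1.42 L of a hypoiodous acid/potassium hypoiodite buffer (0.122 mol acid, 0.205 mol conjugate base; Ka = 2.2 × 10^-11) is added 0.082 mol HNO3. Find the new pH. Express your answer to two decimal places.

Added H+ converts OI- to HOI: HOI → 0.204 mol, OI- → 0.123 mol.
pKa = −log(2.2 × 10^-11) = 10.658
pH = pKa + log(n_OI-/n_HOI) = 10.658 + log(0.123/0.204) = 10.658 + (-0.220)

pH = 10.44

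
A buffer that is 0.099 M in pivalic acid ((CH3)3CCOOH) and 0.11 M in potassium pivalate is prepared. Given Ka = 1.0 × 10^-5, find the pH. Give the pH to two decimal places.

pKa = −log(1.0 × 10^-5) = 5.000
Using pH = pKa + log([base]/[acid]) with [base]/[acid] = 0.11/0.099:
pH = 5.000 + (+0.046) = 5.05

pH = 5.05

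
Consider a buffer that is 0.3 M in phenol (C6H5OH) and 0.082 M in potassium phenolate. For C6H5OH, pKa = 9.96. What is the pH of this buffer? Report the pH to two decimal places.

pH = 9.40

Henderson–Hasselbalch: pH = pKa + log([C6H5O-]/[C6H5OH]) = 9.96 + log(0.082/0.3)
pH = 9.96 + (-0.563) = 9.40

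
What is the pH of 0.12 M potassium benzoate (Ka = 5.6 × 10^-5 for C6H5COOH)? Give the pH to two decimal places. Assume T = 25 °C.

C6H5COO- is the conjugate base of the weak acid C6H5COOH.
Kb = Kw/Ka = 1.0×10^-14 / 5.6 × 10^-5 = 1.79 × 10^-10
From the ICE table, Kb = [OH-]²/(0.12 − [OH-]) = 1.79 × 10^-10.
Since Kb ≪ C₀, [OH-] ≈ √(Kb·C₀) = 4.63 × 10^-6 M.
pOH = 5.33, so pH = 14.00 − pOH = 8.67

pH = 8.67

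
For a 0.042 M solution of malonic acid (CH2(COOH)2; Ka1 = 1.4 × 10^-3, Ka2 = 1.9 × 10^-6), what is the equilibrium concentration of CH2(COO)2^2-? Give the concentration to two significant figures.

First ionization gives [H+] ≈ [CH2(COOH)COO-] = 7.00 × 10^-3 M.
Second step: Ka2 = [H+][CH2(COO)2^2-]/[CH2(COOH)COO-] ≈ [CH2(COO)2^2-] (since [H+] ≈ [CH2(COOH)COO-]).
So [CH2(COO)2^2-] ≈ Ka2.

1.9 × 10^-6 M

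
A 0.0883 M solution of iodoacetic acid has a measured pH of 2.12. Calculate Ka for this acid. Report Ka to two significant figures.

[H+] = 10^(-2.12) = 7.59 × 10^-3 M
At equilibrium [HA] = 0.0883 − 7.59 × 10^-3 = 8.07 × 10^-2 M
Ka = [H+][A-]/[HA] = (7.59 × 10^-3)² / 8.07 × 10^-2 = 7.1 × 10^-4

Ka = 7.1 × 10^-4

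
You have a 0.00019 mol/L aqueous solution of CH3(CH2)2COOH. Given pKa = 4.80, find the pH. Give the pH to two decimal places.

CH3(CH2)2COOH ⇌ CH3(CH2)2COO- + H+
Ka = 10^(−4.80) = 1.58 × 10^-5
Ka = [H+]²/(0.00019 − [H+]) = 1.58 × 10^-5
Here C₀/Ka ≈ 12, so the small-[H+] approximation fails. Use the quadratic:
[H+] = [−1.58e-05 + √(1.58e-05² + 1.2e-08)]/2 = 4.75 × 10^-5 M
pH = −log[H+] = −log(4.75 × 10^-5) = 4.32

pH = 4.32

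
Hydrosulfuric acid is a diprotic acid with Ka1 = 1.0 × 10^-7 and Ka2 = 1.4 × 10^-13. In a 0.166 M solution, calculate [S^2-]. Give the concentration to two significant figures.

First ionization gives [H+] ≈ [HS-] = 1.29 × 10^-4 M.
Second step: Ka2 = [H+][S^2-]/[HS-] ≈ [S^2-] (since [H+] ≈ [HS-]).
So [S^2-] ≈ Ka2.

1.4 × 10^-13 M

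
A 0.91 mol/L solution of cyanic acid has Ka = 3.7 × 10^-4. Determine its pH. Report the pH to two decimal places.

pH = 1.74

HOCN ⇌ OCN- + H+
From the ICE table, Ka = [H+]²/(0.91 − [H+]) = 3.7 × 10^-4.
Neglecting [H+] in the denominator: [H+] = √(3.7 × 10^-4 × 0.91) = 1.83 × 10^-2 M
Check: 2% ionized — well under 5%, approximation valid.
pH = −log(1.83 × 10^-2) = 1.74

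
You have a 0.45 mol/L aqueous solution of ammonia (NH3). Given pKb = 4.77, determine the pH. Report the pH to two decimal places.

pH = 11.44

NH3 + H2O ⇌ NH4+ + OH-
Kb = 10^(−4.77) = 1.70 × 10^-5
From the ICE table, Kb = x²/(0.45 − x) = 1.70 × 10^-5.
Assume x ≪ 0.45: x ≈ √(1.70 × 10^-5 × 0.45) = 2.77 × 10^-3 M
pOH = −log(2.77 × 10^-3) = 2.56; pH = 14.00 − 2.56 = 11.44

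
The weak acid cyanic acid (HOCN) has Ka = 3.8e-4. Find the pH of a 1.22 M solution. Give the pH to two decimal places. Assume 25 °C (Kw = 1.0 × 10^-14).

pH = 1.67

HOCN ⇌ OCN- + H+
Let x = [H+] at equilibrium. Ka = x²/(1.22 − x).
Since Ka ≪ C₀, x ≈ √(Ka·C₀) = 2.15 × 10^-2 M.
(x/C₀ = 1.8% < 5%, so the approximation holds.)
pH = −log(2.15 × 10^-2) = 1.67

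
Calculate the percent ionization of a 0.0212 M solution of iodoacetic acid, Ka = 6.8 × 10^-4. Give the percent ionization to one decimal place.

16.4%

ICH2COOH ⇌ ICH2COO- + H+; let x = [H+] at equilibrium.
Solve x² + 0.00068x − 1.44e-05 = 0 → x = 3.47 × 10^-3 M
% ionization = x/C₀ × 100% = 3.47 × 10^-3/0.0212 × 100% = 16.4%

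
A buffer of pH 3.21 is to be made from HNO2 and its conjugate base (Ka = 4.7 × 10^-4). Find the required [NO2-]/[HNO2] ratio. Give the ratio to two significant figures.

ratio = 0.76

pKa = -log(4.7 × 10^-4) = 3.328
pH = pKa + log(r) ⇒ log(r) = 3.21 − 3.328 = -0.118
r = [NO2-]/[HNO2] = 10^(-0.118) = 0.762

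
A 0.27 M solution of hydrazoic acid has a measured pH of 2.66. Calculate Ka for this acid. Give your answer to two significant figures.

[H+] = 10^(-2.66) = 2.19 × 10^-3 M
At equilibrium [HA] = 0.27 − 2.19 × 10^-3 = 2.68 × 10^-1 M
Ka = [H+][A-]/[HA] = (2.19 × 10^-3)² / 2.68 × 10^-1 = 1.8 × 10^-5

Ka = 1.8 × 10^-5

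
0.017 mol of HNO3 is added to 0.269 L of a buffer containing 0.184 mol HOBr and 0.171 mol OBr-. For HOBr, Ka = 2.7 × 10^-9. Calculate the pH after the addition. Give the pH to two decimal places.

After neutralization: n(HOBr) = 0.201 mol, n(OBr-) = 0.154 mol.
pKa = −log(2.7 × 10^-9) = 8.569
Henderson–Hasselbalch with mole ratio 0.154/0.201: pH = 8.569 + (-0.116)

pH = 8.45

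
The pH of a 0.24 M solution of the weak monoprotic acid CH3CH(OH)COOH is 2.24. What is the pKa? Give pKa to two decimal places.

pKa = 3.85

[H+] = 10^(-2.24) = 5.75 × 10^-3 M
At equilibrium [HA] = 0.24 − 5.75 × 10^-3 = 2.34 × 10^-1 M
Ka = [H+][A-]/[HA] = (5.75 × 10^-3)² / 2.34 × 10^-1 = 1.41 × 10^-4
pKa = -log(1.41 × 10^-4) = 3.85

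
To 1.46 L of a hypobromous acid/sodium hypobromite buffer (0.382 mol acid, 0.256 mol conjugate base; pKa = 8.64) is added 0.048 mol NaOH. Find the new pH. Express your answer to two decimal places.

OH- converts HOBr to OBr-: HOBr → 0.334 mol, OBr- → 0.304 mol.
Henderson–Hasselbalch with mole ratio 0.304/0.334: pH = 8.64 + (-0.041)

pH = 8.60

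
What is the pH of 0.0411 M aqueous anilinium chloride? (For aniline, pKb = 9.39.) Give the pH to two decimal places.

pH = 3.00

C6H5NH3+ is the conjugate acid of the weak base C6H5NH2.
Kb = 10^(−9.39) = 4.07 × 10^-10
Ka = Kw/Kb = 1.0×10^-14 / 4.07 × 10^-10 = 2.46 × 10^-5
Ka = [H+]²/(0.0411 − [H+]) = 2.46 × 10^-5
Neglecting [H+] in the denominator: [H+] = √(2.46 × 10^-5 × 0.0411) = 1.01 × 10^-3 M
Check: 2.4% ionized — well under 5%, approximation valid.
pH = −log[H+] = −log(1.01 × 10^-3) = 3.00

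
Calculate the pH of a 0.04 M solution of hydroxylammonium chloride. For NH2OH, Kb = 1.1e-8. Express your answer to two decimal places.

NH3OH+ is the conjugate acid of the weak base NH2OH.
Ka = Kw/Kb = 1.0×10^-14 / 1.1 × 10^-8 = 9.09 × 10^-7
Let x = [H+] at equilibrium. Ka = x²/(0.04 − x).
Neglecting x in the denominator: x = √(9.09 × 10^-7 × 0.04) = 1.91 × 10^-4 M
(x/C₀ = 0.48% < 5%, so the approximation holds.)
pH = −log(1.91 × 10^-4) = 3.72

pH = 3.72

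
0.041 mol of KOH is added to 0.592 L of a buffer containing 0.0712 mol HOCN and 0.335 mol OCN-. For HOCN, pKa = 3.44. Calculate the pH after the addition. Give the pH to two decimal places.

OH- converts HOCN to OCN-: HOCN → 0.0302 mol, OCN- → 0.376 mol.
Henderson–Hasselbalch with mole ratio 0.376/0.0302: pH = 3.44 + (+1.095)

pH = 4.54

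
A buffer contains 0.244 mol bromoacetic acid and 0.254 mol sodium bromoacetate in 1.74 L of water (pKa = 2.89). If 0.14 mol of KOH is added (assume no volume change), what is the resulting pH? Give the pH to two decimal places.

pH = 3.47

OH- converts BrCH2COOH to BrCH2COO-: BrCH2COOH → 0.104 mol, BrCH2COO- → 0.394 mol.
Henderson–Hasselbalch with mole ratio 0.394/0.104: pH = 2.89 + (+0.578)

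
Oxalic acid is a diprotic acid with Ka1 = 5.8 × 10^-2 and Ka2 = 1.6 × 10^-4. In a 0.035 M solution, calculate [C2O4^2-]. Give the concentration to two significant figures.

1.6 × 10^-4 M

First ionization gives [H+] ≈ [HC2O4-] = 2.46 × 10^-2 M.
Second step: Ka2 = [H+][C2O4^2-]/[HC2O4-] ≈ [C2O4^2-] (since [H+] ≈ [HC2O4-]).
So [C2O4^2-] ≈ Ka2.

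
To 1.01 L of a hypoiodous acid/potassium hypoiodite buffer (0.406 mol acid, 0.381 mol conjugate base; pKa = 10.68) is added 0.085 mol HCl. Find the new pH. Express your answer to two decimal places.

pH = 10.46

Added H+ converts OI- to HOI: HOI → 0.491 mol, OI- → 0.296 mol.
Henderson–Hasselbalch with mole ratio 0.296/0.491: pH = 10.68 + (-0.220)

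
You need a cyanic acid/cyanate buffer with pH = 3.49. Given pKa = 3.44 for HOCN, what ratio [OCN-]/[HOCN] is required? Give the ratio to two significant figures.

ratio = 1.1

pH = pKa + log(r) ⇒ log(r) = 3.49 − 3.44 = +0.05
r = [OCN-]/[HOCN] = 10^(+0.05) = 1.12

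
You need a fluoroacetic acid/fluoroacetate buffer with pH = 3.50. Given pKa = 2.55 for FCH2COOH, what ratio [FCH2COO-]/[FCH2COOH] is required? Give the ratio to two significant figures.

ratio = 8.9

pH = pKa + log(r) ⇒ log(r) = 3.50 − 2.55 = +0.95
r = [FCH2COO-]/[FCH2COOH] = 10^(+0.95) = 8.91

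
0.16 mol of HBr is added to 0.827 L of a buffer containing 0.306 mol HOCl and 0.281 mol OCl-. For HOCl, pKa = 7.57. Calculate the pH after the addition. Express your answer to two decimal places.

Added H+ converts OCl- to HOCl: HOCl → 0.466 mol, OCl- → 0.121 mol.
pH = pKa + log(n_OCl-/n_HOCl) = 7.57 + log(0.121/0.466) = 7.57 + (-0.586)

pH = 6.98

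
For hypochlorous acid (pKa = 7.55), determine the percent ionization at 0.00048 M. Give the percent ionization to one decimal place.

HOCl ⇌ OCl- + H+; let x = [H+] at equilibrium.
Ka = 10^(−7.55) = 2.82 × 10^-8
x ≈ √(Ka·C₀) = √(2.82 × 10^-8 × 0.00048) = 3.68 × 10^-6 M
Fraction ionized = 3.68 × 10^-6 / 0.00048 = 0.0077 → 0.8%

0.8%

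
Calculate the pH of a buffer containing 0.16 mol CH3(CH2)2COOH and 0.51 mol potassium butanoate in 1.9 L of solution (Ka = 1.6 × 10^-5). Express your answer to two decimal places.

pKa = −log(1.6 × 10^-5) = 4.796
Using pH = pKa + log([base]/[acid]) with [base]/[acid] = 0.51/0.16:
pH = 4.796 + (+0.503) = 5.30

pH = 5.30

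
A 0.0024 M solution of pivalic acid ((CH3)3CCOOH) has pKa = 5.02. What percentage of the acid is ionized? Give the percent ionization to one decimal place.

6.1%

(CH3)3CCOOH ⇌ (CH3)3CCOO- + H+; let x = [H+] at equilibrium.
Ka = 10^(−5.02) = 9.55 × 10^-6
Ka = x²/(C₀ − x); solving the quadratic gives x = 1.47 × 10^-4 M.
Fraction ionized = 1.47 × 10^-4 / 0.0024 = 0.0612 → 6.1%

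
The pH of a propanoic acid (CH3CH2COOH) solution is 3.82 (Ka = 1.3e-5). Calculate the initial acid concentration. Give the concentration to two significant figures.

C₀ = 1.9 × 10^-3 M

[H+] = 10^(-3.82) = 1.51 × 10^-4 M = x
Ka = x²/(C₀ − x) ⇒ C₀ = x + x²/Ka
C₀ = 1.51 × 10^-4 + (1.51 × 10^-4)²/(1.3 × 10^-5) = 1.90 × 10^-3 M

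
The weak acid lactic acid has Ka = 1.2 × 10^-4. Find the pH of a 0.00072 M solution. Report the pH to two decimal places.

CH3CH(OH)COOH ⇌ CH3CH(OH)COO- + H+
Let x = [H+] at equilibrium. Ka = x²/(0.00072 − x).
x is not negligible relative to C₀; solve x² + 0.00012·x − 8.64e-08 = 0.
x = (−Ka + √(Ka² + 4·Ka·C₀))/2 = 2.40 × 10^-4 M
pH = −log(2.40 × 10^-4) = 3.62

pH = 3.62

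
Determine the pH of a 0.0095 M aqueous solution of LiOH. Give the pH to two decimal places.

LiOH is a strong base; [OH-] = 0.0095 M.
pOH = -log(0.0095) = 2.02
pH = 14.00 - 2.02 = 11.98

pH = 11.98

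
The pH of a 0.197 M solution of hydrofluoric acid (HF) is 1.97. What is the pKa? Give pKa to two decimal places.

[H+] = 10^(-1.97) = 1.07 × 10^-2 M
At equilibrium [HA] = 0.197 − 1.07 × 10^-2 = 1.86 × 10^-1 M
Ka = [H+][A-]/[HA] = (1.07 × 10^-2)² / 1.86 × 10^-1 = 6.16 × 10^-4
pKa = -log(6.16 × 10^-4) = 3.21

pKa = 3.21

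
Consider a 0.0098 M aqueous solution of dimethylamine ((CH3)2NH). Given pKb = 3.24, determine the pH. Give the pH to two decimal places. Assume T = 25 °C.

(CH3)2NH + H2O ⇌ (CH3)2NH2+ + OH-
Kb = 10^(−3.24) = 5.75 × 10^-4
Kb = [OH-]²/(0.0098 − [OH-]) = 5.75 × 10^-4
The 5% rule fails; solving [OH-]² + Kb·[OH-] − Kb·C₀ = 0 exactly:
[OH-] = (−Kb + √(Kb² + 4·Kb·C₀))/2 = 2.10 × 10^-3 M
pOH = −log(2.10 × 10^-3) = 2.68; pH = 14.00 − 2.68 = 11.32

pH = 11.32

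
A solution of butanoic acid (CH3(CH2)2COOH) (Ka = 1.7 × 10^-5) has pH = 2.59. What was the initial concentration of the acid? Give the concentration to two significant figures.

[H+] = 10^(-2.59) = 2.57 × 10^-3 M = x
Ka = x²/(C₀ − x) ⇒ C₀ = x + x²/Ka
C₀ = 2.57 × 10^-3 + (2.57 × 10^-3)²/(1.7 × 10^-5) = 3.91 × 10^-1 M

C₀ = 3.9 × 10^-1 M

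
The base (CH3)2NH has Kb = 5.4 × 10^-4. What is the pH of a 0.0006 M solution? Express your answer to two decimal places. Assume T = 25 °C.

pH = 10.56

(CH3)2NH + H2O ⇌ (CH3)2NH2+ + OH-
From the ICE table, Kb = [OH-]²/(0.0006 − [OH-]) = 5.4 × 10^-4.
Here C₀/Kb ≈ 1.11, so the small-[OH-] approximation fails. Use the quadratic:
[OH-] = (−Kb + √(Kb² + 4·Kb·C₀))/2 = 3.60 × 10^-4 M
pOH = −log(3.60 × 10^-4) = 3.44; pH = 14.00 − 3.44 = 10.56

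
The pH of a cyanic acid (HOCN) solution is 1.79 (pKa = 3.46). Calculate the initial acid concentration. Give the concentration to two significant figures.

C₀ = 7.7 × 10^-1 M

[H+] = 10^(-1.79) = 1.62 × 10^-2 M = x
Ka = 10^(−3.46) = 3.47 × 10^-4
Ka = x²/(C₀ − x) ⇒ C₀ = x + x²/Ka
C₀ = 1.62 × 10^-2 + (1.62 × 10^-2)²/(3.47 × 10^-4) = 7.73 × 10^-1 M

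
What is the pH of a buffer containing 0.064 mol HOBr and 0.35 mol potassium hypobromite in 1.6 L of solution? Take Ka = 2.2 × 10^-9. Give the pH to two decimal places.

pKa = −log(2.2 × 10^-9) = 8.658
Using pH = pKa + log([base]/[acid]) with [base]/[acid] = 0.35/0.064:
pH = 8.658 + (+0.738) = 9.40

pH = 9.40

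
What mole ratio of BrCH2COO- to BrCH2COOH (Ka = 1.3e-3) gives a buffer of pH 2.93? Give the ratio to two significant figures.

ratio = 1.1

pKa = -log(1.3 × 10^-3) = 2.886
pH = pKa + log(r) ⇒ log(r) = 2.93 − 2.886 = +0.044
r = [BrCH2COO-]/[BrCH2COOH] = 10^(+0.044) = 1.11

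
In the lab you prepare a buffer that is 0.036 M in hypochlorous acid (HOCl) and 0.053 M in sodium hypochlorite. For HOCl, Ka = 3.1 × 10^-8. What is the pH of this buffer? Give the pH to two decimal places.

pH = 7.68

pKa = −log(3.1 × 10^-8) = 7.509
pH = pKa + log([A⁻]/[HA]) = 7.509 + log(0.053/0.036)
pH = 7.509 + (+0.168) = 7.68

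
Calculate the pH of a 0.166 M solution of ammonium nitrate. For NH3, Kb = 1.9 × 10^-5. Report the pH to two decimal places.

pH = 5.03

NH4+ is the conjugate acid of the weak base NH3.
Ka = Kw/Kb = 1.0×10^-14 / 1.9 × 10^-5 = 5.26 × 10^-10
From the ICE table, Ka = [H+]²/(0.166 − [H+]) = 5.26 × 10^-10.
Since Ka ≪ C₀, [H+] ≈ √(Ka·C₀) = 9.34 × 10^-6 M.
pH = −log(9.34 × 10^-6) = 5.03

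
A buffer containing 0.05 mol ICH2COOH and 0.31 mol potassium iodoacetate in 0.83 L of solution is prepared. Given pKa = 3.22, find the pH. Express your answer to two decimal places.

pH = 4.01

Using pH = pKa + log([base]/[acid]) with [base]/[acid] = 0.31/0.05:
pH = 3.22 + (+0.792) = 4.01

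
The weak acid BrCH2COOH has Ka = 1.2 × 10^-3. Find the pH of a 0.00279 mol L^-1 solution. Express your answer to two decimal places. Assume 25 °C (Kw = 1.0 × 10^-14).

BrCH2COOH ⇌ BrCH2COO- + H+
Ka = [H+]²/(0.00279 − [H+]) = 1.2 × 10^-3
Here C₀/Ka ≈ 2.33, so the small-[H+] approximation fails. Use the quadratic:
[H+] = [−0.0012 + √(0.0012² + 1.34e-05)]/2 = 1.33 × 10^-3 M
pH = −log(1.33 × 10^-3) = 2.88

pH = 2.88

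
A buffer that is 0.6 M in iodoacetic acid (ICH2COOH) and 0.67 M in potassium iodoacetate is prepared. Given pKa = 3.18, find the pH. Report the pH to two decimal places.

pH = 3.23

Using pH = pKa + log([base]/[acid]) with [base]/[acid] = 0.67/0.6:
pH = 3.18 + (+0.048) = 3.23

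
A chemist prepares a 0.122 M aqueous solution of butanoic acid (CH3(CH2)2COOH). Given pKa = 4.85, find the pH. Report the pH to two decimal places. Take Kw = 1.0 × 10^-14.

pH = 2.88

CH3(CH2)2COOH ⇌ CH3(CH2)2COO- + H+
Ka = 10^(−4.85) = 1.41 × 10^-5
From the ICE table, Ka = x²/(0.122 − x) = 1.41 × 10^-5.
Neglecting x in the denominator: x = √(1.41 × 10^-5 × 0.122) = 1.31 × 10^-3 M
pH = −log[H+] = −log(1.31 × 10^-3) = 2.88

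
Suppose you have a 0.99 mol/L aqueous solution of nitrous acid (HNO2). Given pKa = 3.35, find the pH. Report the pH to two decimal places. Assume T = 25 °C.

HNO2 ⇌ NO2- + H+
Ka = 10^(−3.35) = 4.47 × 10^-4
Ka = [H+]²/(0.99 − [H+]) = 4.47 × 10^-4
Neglecting [H+] in the denominator: [H+] = √(4.47 × 10^-4 × 0.99) = 2.10 × 10^-2 M
([H+]/C₀ = 2.1% < 5%, so the approximation holds.)
pH = −log(2.10 × 10^-2) = 1.68

pH = 1.68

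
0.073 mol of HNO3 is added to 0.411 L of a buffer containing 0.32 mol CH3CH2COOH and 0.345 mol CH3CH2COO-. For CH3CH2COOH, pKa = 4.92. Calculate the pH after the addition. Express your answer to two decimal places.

Added H+ converts CH3CH2COO- to CH3CH2COOH: CH3CH2COOH → 0.393 mol, CH3CH2COO- → 0.272 mol.
pH = pKa + log([A⁻]/[HA]) = 4.92 + log(0.272/0.393) = 4.92 -0.160

pH = 4.76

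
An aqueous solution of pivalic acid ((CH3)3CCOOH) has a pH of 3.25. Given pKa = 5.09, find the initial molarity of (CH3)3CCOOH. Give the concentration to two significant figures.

C₀ = 3.9 × 10^-2 M

[H+] = 10^(-3.25) = 5.62 × 10^-4 M = x
Ka = 10^(−5.09) = 8.13 × 10^-6
Ka = x²/(C₀ − x) ⇒ C₀ = x + x²/Ka
C₀ = 5.62 × 10^-4 + (5.62 × 10^-4)²/(8.13 × 10^-6) = 3.94 × 10^-2 M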